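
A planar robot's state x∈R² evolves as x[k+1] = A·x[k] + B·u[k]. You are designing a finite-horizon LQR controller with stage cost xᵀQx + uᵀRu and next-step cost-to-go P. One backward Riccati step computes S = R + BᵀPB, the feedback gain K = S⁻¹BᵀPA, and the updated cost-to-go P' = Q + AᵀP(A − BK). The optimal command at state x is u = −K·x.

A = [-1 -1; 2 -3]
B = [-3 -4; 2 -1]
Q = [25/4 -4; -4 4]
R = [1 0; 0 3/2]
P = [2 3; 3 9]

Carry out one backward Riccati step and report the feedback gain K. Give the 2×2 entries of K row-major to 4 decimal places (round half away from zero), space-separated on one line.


0.7763 -0.9552 -0.3611 0.9835

BᵀP = [0.0000 9.0000; -11.0000 -21.0000]
S = R + BᵀPB = [1 0; 0 3/2] + [18.0000 -9.0000; -9.0000 65.0000] = [19.0000 -9.0000; -9.0000 66.5000]
BᵀPA = [18.0000 -27.0000; -31.0000 74.0000]
K = S⁻¹·BᵀPA = [0.7763 -0.9552; -0.3611 0.9835]
A−BK = [-0.1154 0.0685; 0.0863 -0.1061]
AᵀP(A−BK) = [0.8321 -1.3180; -1.3180 2.4304]
P' = Q + AᵀP(A−BK) = [7.0821 -5.3180; -5.3180 6.4304]
tr(P') = 13.5126


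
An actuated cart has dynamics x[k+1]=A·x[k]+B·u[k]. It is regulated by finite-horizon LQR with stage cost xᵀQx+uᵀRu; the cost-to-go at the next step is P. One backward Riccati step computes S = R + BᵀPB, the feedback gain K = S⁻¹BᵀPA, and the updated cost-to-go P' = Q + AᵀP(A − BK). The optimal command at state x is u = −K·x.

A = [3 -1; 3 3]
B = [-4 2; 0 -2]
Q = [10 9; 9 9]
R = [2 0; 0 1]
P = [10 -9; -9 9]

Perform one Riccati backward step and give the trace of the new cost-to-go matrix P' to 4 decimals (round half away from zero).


BᵀP = [-40.0000 36.0000; 38.0000 -36.0000]
S = R + BᵀPB = [2 0; 0 1] + [160.0000 -152.0000; -152.0000 148.0000] = [162.0000 -152.0000; -152.0000 149.0000]
BᵀPA = [-12.0000 148.0000; 6.0000 -146.0000]
K = S⁻¹·BᵀPA = [-0.8472 -0.1354; -0.8240 -1.1180]
A−BK = [1.2592 0.6944; 1.3520 0.7640]
AᵀP(A−BK) = [3.7776 2.0832; 2.0832 1.8124]
P' = Q + AᵀP(A−BK) = [13.7776 11.0832; 11.0832 10.8124]
tr(P') = 24.5899

24.5899


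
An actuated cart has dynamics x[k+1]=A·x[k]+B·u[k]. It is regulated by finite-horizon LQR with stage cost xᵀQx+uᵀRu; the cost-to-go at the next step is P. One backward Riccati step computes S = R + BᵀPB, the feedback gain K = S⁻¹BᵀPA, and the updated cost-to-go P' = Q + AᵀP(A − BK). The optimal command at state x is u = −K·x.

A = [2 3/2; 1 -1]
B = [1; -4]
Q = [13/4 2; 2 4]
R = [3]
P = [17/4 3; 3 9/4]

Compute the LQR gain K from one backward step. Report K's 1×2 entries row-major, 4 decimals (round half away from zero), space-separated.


BᵀP = [-7.7500 -6.0000]
S = R + BᵀPB = [3] + [16.2500] = [19.2500]
BᵀPA = [-21.5000 -5.6250]
K = S⁻¹·BᵀPA = [-1.1169 -0.2922]
A−BK = [3.1169 1.7922; -3.4675 -2.1688]
AᵀP(A−BK) = [7.2370 2.7175; 2.7175 1.1688]
P' = Q + AᵀP(A−BK) = [10.4870 4.7175; 4.7175 5.1688]
tr(P') = 15.6558

-1.1169 -0.2922


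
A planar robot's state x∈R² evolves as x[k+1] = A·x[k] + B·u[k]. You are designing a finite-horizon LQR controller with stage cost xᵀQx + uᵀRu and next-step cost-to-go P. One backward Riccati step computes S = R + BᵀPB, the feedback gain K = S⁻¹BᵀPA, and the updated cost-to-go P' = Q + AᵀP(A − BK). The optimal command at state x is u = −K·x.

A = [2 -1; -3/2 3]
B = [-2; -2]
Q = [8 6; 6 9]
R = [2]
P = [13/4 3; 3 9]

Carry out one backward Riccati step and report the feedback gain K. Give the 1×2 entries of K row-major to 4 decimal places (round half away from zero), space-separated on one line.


0.1467 -0.7933

BᵀP = [-12.5000 -24.0000]
S = R + BᵀPB = [2] + [73.0000] = [75.0000]
BᵀPA = [11.0000 -59.5000]
K = S⁻¹·BᵀPA = [0.1467 -0.7933]
A−BK = [2.2933 -2.5867; -1.2067 1.4133]
AᵀP(A−BK) = [13.6367 -15.7733; -15.7733 19.0467]
P' = Q + AᵀP(A−BK) = [21.6367 -9.7733; -9.7733 28.0467]
tr(P') = 49.6833


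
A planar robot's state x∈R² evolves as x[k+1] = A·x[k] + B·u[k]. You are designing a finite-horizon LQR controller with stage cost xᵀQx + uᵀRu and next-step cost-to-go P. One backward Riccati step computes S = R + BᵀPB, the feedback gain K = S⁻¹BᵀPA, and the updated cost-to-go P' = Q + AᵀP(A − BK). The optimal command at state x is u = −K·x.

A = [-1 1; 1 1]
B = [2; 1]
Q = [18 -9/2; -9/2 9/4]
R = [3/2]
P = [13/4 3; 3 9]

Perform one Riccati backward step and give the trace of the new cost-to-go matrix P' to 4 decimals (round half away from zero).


BᵀP = [9.5000 15.0000]
S = R + BᵀPB = [3/2] + [34.0000] = [35.5000]
BᵀPA = [5.5000 24.5000]
K = S⁻¹·BᵀPA = [0.1549 0.6901]
A−BK = [-1.3099 -0.3803; 0.8451 0.3099]
AᵀP(A−BK) = [5.3979 1.9542; 1.9542 1.3415]
P' = Q + AᵀP(A−BK) = [23.3979 -2.5458; -2.5458 3.5915]
tr(P') = 26.9894

26.9894


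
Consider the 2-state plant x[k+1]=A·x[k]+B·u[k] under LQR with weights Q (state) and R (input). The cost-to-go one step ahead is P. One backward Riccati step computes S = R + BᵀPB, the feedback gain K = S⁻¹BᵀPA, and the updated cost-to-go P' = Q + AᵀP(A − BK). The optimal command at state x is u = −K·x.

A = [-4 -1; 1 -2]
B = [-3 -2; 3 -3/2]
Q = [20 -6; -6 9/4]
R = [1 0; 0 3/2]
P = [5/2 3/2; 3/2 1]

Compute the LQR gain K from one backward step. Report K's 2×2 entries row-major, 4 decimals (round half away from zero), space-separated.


BᵀP = [-3.0000 -1.5000; -7.2500 -4.5000]
S = R + BᵀPB = [1 0; 0 3/2] + [4.5000 8.2500; 8.2500 21.2500] = [5.5000 8.2500; 8.2500 22.7500]
BᵀPA = [10.5000 6.0000; 24.5000 16.2500]
K = S⁻¹·BᵀPA = [0.6440 0.0427; 0.8434 0.6988]
A−BK = [-0.3812 0.5257; 0.3330 -1.0800]
AᵀP(A−BK) = [1.5750 0.9310; 0.9310 0.8883]
P' = Q + AᵀP(A−BK) = [21.5750 -5.0690; -5.0690 3.1383]
tr(P') = 24.7133

0.6440 0.0427 0.8434 0.6988


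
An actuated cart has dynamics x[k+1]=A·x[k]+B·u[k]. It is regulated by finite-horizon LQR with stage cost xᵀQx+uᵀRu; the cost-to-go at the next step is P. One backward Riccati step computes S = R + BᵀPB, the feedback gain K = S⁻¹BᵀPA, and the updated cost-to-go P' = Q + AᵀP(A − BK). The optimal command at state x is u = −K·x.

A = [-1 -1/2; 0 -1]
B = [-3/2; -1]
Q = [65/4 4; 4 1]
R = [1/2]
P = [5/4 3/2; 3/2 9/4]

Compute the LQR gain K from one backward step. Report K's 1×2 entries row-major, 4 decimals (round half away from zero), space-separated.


0.3354 0.6149

BᵀP = [-3.3750 -4.5000]
S = R + BᵀPB = [1/2] + [9.5625] = [10.0625]
BᵀPA = [3.3750 6.1875]
K = S⁻¹·BᵀPA = [0.3354 0.6149]
A−BK = [-0.4969 0.4224; 0.3354 -0.3851]
AᵀP(A−BK) = [0.1180 0.0497; 0.0497 0.2578]
P' = Q + AᵀP(A−BK) = [16.3680 4.0497; 4.0497 1.2578]
tr(P') = 17.6258


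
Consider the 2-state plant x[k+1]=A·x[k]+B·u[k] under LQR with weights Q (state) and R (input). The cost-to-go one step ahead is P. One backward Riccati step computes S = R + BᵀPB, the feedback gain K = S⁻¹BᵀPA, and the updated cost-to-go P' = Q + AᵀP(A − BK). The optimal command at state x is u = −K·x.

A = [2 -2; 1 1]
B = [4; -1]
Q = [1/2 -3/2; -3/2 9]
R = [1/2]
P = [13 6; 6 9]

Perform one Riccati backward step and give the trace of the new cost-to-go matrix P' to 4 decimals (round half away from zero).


BᵀP = [46.0000 15.0000]
S = R + BᵀPB = [1/2] + [169.0000] = [169.5000]
BᵀPA = [107.0000 -77.0000]
K = S⁻¹·BᵀPA = [0.6313 -0.4543]
A−BK = [-0.5251 -0.1829; 1.6313 0.5457]
AᵀP(A−BK) = [17.4543 5.6077; 5.6077 2.0206]
P' = Q + AᵀP(A−BK) = [17.9543 4.1077; 4.1077 11.0206]
tr(P') = 28.9749

28.9749


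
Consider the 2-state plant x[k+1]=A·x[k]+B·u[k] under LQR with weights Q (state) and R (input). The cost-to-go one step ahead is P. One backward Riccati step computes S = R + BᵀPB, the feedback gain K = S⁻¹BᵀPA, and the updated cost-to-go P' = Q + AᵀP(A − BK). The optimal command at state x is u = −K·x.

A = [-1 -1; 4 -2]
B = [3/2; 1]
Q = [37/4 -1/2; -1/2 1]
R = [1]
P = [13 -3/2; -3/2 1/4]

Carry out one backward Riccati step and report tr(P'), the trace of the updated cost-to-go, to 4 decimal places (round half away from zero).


13.7115

BᵀP = [18.0000 -2.0000]
S = R + BᵀPB = [1] + [25.0000] = [26.0000]
BᵀPA = [-26.0000 -14.0000]
K = S⁻¹·BᵀPA = [-1.0000 -0.5385]
A−BK = [0.5000 -0.1923; 5.0000 -1.4615]
AᵀP(A−BK) = [3.0000 0.0000; 0.0000 0.4615]
P' = Q + AᵀP(A−BK) = [12.2500 -0.5000; -0.5000 1.4615]
tr(P') = 13.7115


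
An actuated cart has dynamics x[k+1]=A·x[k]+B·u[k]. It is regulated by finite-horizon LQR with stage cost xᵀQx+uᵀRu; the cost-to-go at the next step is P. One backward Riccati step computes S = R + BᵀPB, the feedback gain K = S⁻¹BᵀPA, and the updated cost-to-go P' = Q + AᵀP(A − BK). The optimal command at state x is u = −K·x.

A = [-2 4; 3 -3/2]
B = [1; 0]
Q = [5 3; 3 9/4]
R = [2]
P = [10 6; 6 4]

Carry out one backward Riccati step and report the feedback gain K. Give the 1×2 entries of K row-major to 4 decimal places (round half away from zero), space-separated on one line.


BᵀP = [10.0000 6.0000]
S = R + BᵀPB = [2] + [10.0000] = [12.0000]
BᵀPA = [-2.0000 31.0000]
K = S⁻¹·BᵀPA = [-0.1667 2.5833]
A−BK = [-1.8333 1.4167; 3.0000 -1.5000]
AᵀP(A−BK) = [3.6667 -2.8333; -2.8333 16.9167]
P' = Q + AᵀP(A−BK) = [8.6667 0.1667; 0.1667 19.1667]
tr(P') = 27.8333

-0.1667 2.5833


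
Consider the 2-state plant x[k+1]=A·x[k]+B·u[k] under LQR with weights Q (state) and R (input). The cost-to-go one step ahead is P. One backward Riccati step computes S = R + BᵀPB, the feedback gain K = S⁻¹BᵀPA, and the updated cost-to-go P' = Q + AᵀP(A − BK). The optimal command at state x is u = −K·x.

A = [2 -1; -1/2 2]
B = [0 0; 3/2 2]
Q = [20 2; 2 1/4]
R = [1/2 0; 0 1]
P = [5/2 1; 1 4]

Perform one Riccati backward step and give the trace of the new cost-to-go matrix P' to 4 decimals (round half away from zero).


31.8500

BᵀP = [1.5000 6.0000; 2.0000 8.0000]
S = R + BᵀPB = [1/2 0; 0 1] + [9.0000 12.0000; 12.0000 16.0000] = [9.5000 12.0000; 12.0000 17.0000]
BᵀPA = [0.0000 10.5000; 0.0000 14.0000]
K = S⁻¹·BᵀPA = [0.0000 0.6000; 0.0000 0.4000]
A−BK = [2.0000 -1.0000; -0.5000 0.3000]
AᵀP(A−BK) = [9.0000 -4.5000; -4.5000 2.6000]
P' = Q + AᵀP(A−BK) = [29.0000 -2.5000; -2.5000 2.8500]
tr(P') = 31.8500


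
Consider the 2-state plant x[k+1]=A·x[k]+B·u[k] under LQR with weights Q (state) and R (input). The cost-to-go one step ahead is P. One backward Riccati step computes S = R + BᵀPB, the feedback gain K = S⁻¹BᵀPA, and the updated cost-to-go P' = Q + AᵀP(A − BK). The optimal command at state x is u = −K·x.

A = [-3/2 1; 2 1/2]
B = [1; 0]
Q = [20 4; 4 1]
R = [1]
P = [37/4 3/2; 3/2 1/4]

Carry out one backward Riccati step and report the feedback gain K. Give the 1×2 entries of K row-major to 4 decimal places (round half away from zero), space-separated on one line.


-1.0610 0.9756

BᵀP = [9.2500 1.5000]
S = R + BᵀPB = [1] + [9.2500] = [10.2500]
BᵀPA = [-10.8750 10.0000]
K = S⁻¹·BᵀPA = [-1.0610 0.9756]
A−BK = [-0.4390 0.0244; 2.0000 0.5000]
AᵀP(A−BK) = [1.2744 -1.1402; -1.1402 1.0564]
P' = Q + AᵀP(A−BK) = [21.2744 2.8598; 2.8598 2.0564]
tr(P') = 23.3308


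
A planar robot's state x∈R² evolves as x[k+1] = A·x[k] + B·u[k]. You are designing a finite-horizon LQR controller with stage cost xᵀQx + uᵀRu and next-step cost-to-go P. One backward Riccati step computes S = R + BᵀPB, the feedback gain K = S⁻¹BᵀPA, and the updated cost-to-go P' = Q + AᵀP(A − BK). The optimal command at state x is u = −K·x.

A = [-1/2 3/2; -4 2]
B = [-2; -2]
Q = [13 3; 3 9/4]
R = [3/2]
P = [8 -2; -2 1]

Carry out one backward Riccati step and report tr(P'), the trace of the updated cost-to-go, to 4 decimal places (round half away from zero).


BᵀP = [-12.0000 2.0000]
S = R + BᵀPB = [3/2] + [20.0000] = [21.5000]
BᵀPA = [-2.0000 -14.0000]
K = S⁻¹·BᵀPA = [-0.0930 -0.6512]
A−BK = [-0.6860 0.1977; -4.1860 0.6977]
AᵀP(A−BK) = [9.8140 -1.3023; -1.3023 0.8837]
P' = Q + AᵀP(A−BK) = [22.8140 1.6977; 1.6977 3.1337]
tr(P') = 25.9477

25.9477


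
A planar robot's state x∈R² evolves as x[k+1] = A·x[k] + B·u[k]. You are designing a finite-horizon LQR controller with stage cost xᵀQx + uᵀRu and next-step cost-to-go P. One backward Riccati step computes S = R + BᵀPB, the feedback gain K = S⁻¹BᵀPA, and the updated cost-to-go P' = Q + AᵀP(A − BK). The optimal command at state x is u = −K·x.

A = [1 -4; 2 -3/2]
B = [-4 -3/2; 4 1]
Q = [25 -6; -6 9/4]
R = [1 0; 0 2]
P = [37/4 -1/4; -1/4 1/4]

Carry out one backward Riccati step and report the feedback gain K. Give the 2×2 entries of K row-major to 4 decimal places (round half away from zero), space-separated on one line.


BᵀP = [-38.0000 2.0000; -14.1250 0.6250]
S = R + BᵀPB = [1 0; 0 2] + [160.0000 59.0000; 59.0000 21.8125] = [161.0000 59.0000; 59.0000 23.8125]
BᵀPA = [-34.0000 149.0000; -12.8750 55.5625]
K = S⁻¹·BᵀPA = [-0.1417 0.7649; -0.1895 0.4381]
A−BK = [0.1488 -0.2832; 2.7564 -4.9978]
AᵀP(A−BK) = [1.9911 -3.7272; -3.7272 7.2475]
P' = Q + AᵀP(A−BK) = [26.9911 -9.7272; -9.7272 9.4975]
tr(P') = 36.4887

-0.1417 0.7649 -0.1895 0.4381


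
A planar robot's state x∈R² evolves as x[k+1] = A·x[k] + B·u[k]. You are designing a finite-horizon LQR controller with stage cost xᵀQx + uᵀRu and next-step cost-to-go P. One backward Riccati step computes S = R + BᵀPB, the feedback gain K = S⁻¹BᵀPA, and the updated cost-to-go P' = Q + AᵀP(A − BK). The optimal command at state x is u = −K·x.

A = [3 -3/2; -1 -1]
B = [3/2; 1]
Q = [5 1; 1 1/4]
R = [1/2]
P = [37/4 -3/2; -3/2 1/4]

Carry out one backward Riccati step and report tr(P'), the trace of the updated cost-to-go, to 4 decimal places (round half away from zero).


BᵀP = [12.3750 -2.0000]
S = R + BᵀPB = [1/2] + [16.5625] = [17.0625]
BᵀPA = [39.1250 -16.5625]
K = S⁻¹·BᵀPA = [2.2930 -0.9707]
A−BK = [-0.4396 -0.0440; -3.2930 -0.0293]
AᵀP(A−BK) = [2.7848 -1.1465; -1.1465 0.4853]
P' = Q + AᵀP(A−BK) = [7.7848 -0.1465; -0.1465 0.7353]
tr(P') = 8.5201

8.5201


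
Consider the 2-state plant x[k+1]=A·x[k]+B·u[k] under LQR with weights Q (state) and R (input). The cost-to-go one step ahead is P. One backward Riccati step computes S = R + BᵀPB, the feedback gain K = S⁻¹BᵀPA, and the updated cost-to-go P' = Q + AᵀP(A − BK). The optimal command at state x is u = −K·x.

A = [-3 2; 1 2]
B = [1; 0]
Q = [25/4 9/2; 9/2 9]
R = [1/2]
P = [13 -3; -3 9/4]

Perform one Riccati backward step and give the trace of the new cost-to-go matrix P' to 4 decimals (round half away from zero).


BᵀP = [13.0000 -3.0000]
S = R + BᵀPB = [1/2] + [13.0000] = [13.5000]
BᵀPA = [-42.0000 20.0000]
K = S⁻¹·BᵀPA = [-3.1111 1.4815]
A−BK = [0.1111 0.5185; 1.0000 2.0000]
AᵀP(A−BK) = [6.5833 0.7222; 0.7222 7.3704]
P' = Q + AᵀP(A−BK) = [12.8333 5.2222; 5.2222 16.3704]
tr(P') = 29.2037

29.2037


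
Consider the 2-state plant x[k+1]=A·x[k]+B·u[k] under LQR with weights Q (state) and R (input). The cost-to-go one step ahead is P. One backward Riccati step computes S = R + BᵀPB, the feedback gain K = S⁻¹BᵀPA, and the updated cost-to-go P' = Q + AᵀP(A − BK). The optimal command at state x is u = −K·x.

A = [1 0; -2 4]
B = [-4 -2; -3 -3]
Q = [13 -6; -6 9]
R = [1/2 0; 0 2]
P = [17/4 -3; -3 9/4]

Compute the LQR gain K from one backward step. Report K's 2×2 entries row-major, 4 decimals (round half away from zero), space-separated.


-1.1149 1.2690 0.7011 -1.0207

BᵀP = [-8.0000 5.2500; 0.5000 -0.7500]
S = R + BᵀPB = [1/2 0; 0 2] + [16.2500 0.2500; 0.2500 1.2500] = [16.7500 0.2500; 0.2500 3.2500]
BᵀPA = [-18.5000 21.0000; 2.0000 -3.0000]
K = S⁻¹·BᵀPA = [-1.1149 1.2690; 0.7011 -1.0207]
A−BK = [-2.0575 3.0345; -3.2414 4.7448]
AᵀP(A−BK) = [3.2213 -4.4828; -4.4828 6.2897]
P' = Q + AᵀP(A−BK) = [16.2213 -10.4828; -10.4828 15.2897]
tr(P') = 31.5109


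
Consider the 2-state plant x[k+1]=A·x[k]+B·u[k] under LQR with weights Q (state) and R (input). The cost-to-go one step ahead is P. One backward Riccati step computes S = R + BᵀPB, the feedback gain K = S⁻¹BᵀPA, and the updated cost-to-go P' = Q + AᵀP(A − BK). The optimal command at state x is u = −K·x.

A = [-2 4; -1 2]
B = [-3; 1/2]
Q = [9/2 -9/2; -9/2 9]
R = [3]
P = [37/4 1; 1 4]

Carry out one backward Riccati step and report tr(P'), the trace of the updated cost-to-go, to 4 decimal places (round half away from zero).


BᵀP = [-27.2500 -1.0000]
S = R + BᵀPB = [3] + [81.2500] = [84.2500]
BᵀPA = [55.5000 -111.0000]
K = S⁻¹·BᵀPA = [0.6588 -1.3175]
A−BK = [-0.0237 0.0475; -1.3294 2.6588]
AᵀP(A−BK) = [8.4392 -16.8783; -16.8783 33.7567]
P' = Q + AᵀP(A−BK) = [12.9392 -21.3783; -21.3783 42.7567]
tr(P') = 55.6958

55.6958


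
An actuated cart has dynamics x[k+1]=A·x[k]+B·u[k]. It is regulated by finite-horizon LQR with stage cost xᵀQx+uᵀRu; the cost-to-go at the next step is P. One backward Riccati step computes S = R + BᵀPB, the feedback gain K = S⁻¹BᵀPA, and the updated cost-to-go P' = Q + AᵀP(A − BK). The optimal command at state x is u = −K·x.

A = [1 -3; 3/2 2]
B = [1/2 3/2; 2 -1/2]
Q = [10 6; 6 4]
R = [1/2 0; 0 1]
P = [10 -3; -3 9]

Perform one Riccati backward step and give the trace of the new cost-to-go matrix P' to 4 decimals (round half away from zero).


BᵀP = [-1.0000 16.5000; 16.5000 -9.0000]
S = R + BᵀPB = [1/2 0; 0 1] + [32.5000 -9.7500; -9.7500 29.2500] = [33.0000 -9.7500; -9.7500 30.2500]
BᵀPA = [23.7500 36.0000; 3.0000 -67.5000]
K = S⁻¹·BᵀPA = [0.8278 0.4771; 0.3660 -2.0776]
A−BK = [0.0371 -0.1221; 0.0273 0.0071]
AᵀP(A−BK) = [0.4910 -0.5973; -0.5973 4.5850]
P' = Q + AᵀP(A−BK) = [10.4910 5.4027; 5.4027 8.5850]
tr(P') = 19.0760

19.0760


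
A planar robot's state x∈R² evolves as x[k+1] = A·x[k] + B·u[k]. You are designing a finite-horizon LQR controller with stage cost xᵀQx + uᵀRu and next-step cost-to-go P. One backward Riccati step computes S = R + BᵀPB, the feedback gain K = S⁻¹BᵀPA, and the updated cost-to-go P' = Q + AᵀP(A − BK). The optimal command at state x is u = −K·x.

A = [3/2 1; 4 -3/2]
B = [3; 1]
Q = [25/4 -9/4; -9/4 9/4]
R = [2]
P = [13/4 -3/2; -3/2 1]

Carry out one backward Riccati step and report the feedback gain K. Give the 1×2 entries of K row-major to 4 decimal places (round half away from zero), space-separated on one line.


BᵀP = [8.2500 -3.5000]
S = R + BᵀPB = [2] + [21.2500] = [23.2500]
BᵀPA = [-1.6250 13.5000]
K = S⁻¹·BᵀPA = [-0.0699 0.5806]
A−BK = [1.7097 -0.7419; 4.0699 -2.0806]
AᵀP(A−BK) = [5.1989 -2.8065; -2.8065 2.1613]
P' = Q + AᵀP(A−BK) = [11.4489 -5.0565; -5.0565 4.4113]
tr(P') = 15.8602

-0.0699 0.5806


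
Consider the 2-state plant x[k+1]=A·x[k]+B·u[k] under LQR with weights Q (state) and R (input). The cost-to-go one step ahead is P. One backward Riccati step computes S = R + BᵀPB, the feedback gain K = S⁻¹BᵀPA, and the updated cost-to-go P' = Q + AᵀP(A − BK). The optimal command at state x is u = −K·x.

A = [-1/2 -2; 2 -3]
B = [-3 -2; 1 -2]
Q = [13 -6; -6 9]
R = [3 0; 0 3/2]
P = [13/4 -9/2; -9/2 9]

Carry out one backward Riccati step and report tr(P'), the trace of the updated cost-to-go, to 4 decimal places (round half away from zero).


26.4761

BᵀP = [-14.2500 22.5000; 2.5000 -9.0000]
S = R + BᵀPB = [3 0; 0 3/2] + [65.2500 -16.5000; -16.5000 13.0000] = [68.2500 -16.5000; -16.5000 14.5000]
BᵀPA = [52.1250 -39.0000; -19.2500 22.0000]
K = S⁻¹·BᵀPA = [0.6108 -0.2823; -0.6325 1.1960]
A−BK = [0.0674 -0.4548; 0.1242 -0.3257]
AᵀP(A−BK) = [1.7976 -1.7627; -1.7627 2.6785]
P' = Q + AᵀP(A−BK) = [14.7976 -7.7627; -7.7627 11.6785]
tr(P') = 26.4761


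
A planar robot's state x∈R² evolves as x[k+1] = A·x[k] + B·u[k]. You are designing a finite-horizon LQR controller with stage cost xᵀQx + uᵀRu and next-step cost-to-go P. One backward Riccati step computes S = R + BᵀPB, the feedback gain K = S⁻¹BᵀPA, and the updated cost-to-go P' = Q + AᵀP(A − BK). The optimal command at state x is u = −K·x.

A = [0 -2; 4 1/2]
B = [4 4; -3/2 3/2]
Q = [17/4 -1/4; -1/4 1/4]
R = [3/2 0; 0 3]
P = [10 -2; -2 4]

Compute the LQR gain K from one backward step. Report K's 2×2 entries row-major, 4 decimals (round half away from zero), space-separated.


-1.1830 -0.4075 1.1529 -0.0910

BᵀP = [43.0000 -14.0000; 37.0000 -2.0000]
S = R + BᵀPB = [3/2 0; 0 3] + [193.0000 151.0000; 151.0000 145.0000] = [194.5000 151.0000; 151.0000 148.0000]
BᵀPA = [-56.0000 -93.0000; -8.0000 -75.0000]
K = S⁻¹·BᵀPA = [-1.1830 -0.4075; 1.1529 -0.0910]
A−BK = [0.1203 -0.0060; 0.4962 0.0252]
AᵀP(A−BK) = [6.9774 0.4511; 0.4511 0.2774]
P' = Q + AᵀP(A−BK) = [11.2274 0.2011; 0.2011 0.5274]
tr(P') = 11.7549


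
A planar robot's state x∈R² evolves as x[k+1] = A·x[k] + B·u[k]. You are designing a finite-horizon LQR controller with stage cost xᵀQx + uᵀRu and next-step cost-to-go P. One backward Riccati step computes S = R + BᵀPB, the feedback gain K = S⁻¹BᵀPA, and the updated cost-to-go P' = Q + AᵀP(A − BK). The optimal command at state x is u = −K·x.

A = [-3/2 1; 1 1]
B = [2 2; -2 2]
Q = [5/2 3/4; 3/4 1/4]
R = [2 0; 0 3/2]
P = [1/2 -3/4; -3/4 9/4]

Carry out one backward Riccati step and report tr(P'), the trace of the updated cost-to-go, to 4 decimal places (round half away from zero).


3.5969

BᵀP = [2.5000 -6.0000; -0.5000 3.0000]
S = R + BᵀPB = [2 0; 0 3/2] + [17.0000 -7.0000; -7.0000 5.0000] = [19.0000 -7.0000; -7.0000 6.5000]
BᵀPA = [-9.7500 -3.5000; 3.7500 2.5000]
K = S⁻¹·BᵀPA = [-0.4983 -0.0705; 0.0403 0.3087]
A−BK = [-0.5839 0.5235; -0.0772 0.2416]
AᵀP(A−BK) = [0.6154 0.0302; 0.0302 0.2315]
P' = Q + AᵀP(A−BK) = [3.1154 0.7802; 0.7802 0.4815]
tr(P') = 3.5969


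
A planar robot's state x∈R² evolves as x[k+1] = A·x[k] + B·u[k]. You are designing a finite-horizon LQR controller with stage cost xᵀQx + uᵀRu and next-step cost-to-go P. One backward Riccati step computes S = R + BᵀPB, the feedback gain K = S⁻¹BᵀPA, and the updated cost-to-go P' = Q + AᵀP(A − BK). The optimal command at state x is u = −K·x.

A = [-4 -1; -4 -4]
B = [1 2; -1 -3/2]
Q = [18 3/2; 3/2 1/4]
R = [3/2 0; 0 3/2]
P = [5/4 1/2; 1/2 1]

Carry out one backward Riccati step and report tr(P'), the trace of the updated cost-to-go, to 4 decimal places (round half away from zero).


85.9419

BᵀP = [0.7500 -0.5000; 1.7500 -0.5000]
S = R + BᵀPB = [3/2 0; 0 3/2] + [1.2500 2.2500; 2.2500 4.2500] = [2.7500 2.2500; 2.2500 5.7500]
BᵀPA = [-1.0000 1.2500; -5.0000 0.2500]
K = S⁻¹·BᵀPA = [0.5116 0.6163; -1.0698 -0.1977]
A−BK = [-2.3721 -1.2209; -5.0930 -3.6802]
AᵀP(A−BK) = [47.1628 30.6279; 30.6279 20.5291]
P' = Q + AᵀP(A−BK) = [65.1628 32.1279; 32.1279 20.7791]
tr(P') = 85.9419


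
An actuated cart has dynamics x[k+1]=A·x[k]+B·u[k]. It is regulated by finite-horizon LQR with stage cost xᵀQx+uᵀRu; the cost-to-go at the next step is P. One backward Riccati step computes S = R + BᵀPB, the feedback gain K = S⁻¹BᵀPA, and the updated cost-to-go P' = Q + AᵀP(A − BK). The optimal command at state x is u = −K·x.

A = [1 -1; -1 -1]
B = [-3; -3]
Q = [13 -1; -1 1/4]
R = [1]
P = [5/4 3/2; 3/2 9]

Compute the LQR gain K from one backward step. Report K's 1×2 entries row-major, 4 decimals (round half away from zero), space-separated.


BᵀP = [-8.2500 -31.5000]
S = R + BᵀPB = [1] + [119.2500] = [120.2500]
BᵀPA = [23.2500 39.7500]
K = S⁻¹·BᵀPA = [0.1933 0.3306]
A−BK = [1.5800 -0.0083; -0.4200 -0.0083]
AᵀP(A−BK) = [2.7547 0.0644; 0.0644 0.1102]
P' = Q + AᵀP(A−BK) = [15.7547 -0.9356; -0.9356 0.3602]
tr(P') = 16.1149

0.1933 0.3306


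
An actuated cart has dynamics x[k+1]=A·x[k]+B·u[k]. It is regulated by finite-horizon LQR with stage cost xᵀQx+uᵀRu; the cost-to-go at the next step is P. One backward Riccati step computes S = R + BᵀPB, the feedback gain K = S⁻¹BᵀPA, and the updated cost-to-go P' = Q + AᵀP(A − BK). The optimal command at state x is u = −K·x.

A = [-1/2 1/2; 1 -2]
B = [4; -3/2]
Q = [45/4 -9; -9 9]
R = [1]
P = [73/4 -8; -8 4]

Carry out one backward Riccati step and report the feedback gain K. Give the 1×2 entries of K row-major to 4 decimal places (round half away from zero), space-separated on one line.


BᵀP = [85.0000 -38.0000]
S = R + BᵀPB = [1] + [397.0000] = [398.0000]
BᵀPA = [-80.5000 118.5000]
K = S⁻¹·BᵀPA = [-0.2023 0.2977]
A−BK = [0.3090 -0.6910; 0.6966 -1.5534]
AᵀP(A−BK) = [0.2805 -0.5945; -0.5945 1.2805]
P' = Q + AᵀP(A−BK) = [11.5305 -9.5945; -9.5945 10.2805]
tr(P') = 21.8109

-0.2023 0.2977


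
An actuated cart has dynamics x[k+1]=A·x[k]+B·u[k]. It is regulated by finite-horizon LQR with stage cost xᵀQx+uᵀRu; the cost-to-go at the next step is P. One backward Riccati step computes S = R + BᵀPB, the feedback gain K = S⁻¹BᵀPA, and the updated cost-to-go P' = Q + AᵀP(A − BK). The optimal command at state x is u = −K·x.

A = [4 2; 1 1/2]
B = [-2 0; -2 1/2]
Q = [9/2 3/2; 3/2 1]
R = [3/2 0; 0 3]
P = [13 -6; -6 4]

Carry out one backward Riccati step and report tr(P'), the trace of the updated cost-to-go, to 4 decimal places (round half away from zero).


BᵀP = [-14.0000 4.0000; -3.0000 2.0000]
S = R + BᵀPB = [3/2 0; 0 3] + [20.0000 2.0000; 2.0000 1.0000] = [21.5000 2.0000; 2.0000 4.0000]
BᵀPA = [-52.0000 -26.0000; -10.0000 -5.0000]
K = S⁻¹·BᵀPA = [-2.2927 -1.1463; -1.3537 -0.6768]
A−BK = [-0.5854 -0.2927; -2.9085 -1.4543]
AᵀP(A−BK) = [31.2439 15.6220; 15.6220 7.8110]
P' = Q + AᵀP(A−BK) = [35.7439 17.1220; 17.1220 8.8110]
tr(P') = 44.5549

44.5549


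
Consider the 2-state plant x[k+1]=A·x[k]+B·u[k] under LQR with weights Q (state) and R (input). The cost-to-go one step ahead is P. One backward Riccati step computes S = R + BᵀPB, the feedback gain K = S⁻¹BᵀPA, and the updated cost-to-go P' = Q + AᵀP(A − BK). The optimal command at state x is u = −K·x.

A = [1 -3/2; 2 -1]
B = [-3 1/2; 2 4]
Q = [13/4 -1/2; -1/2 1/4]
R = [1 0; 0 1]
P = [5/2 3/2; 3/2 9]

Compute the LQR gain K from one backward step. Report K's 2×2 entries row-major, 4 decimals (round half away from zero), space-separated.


BᵀP = [-4.5000 13.5000; 7.2500 36.7500]
S = R + BᵀPB = [1 0; 0 1] + [40.5000 51.7500; 51.7500 150.6250] = [41.5000 51.7500; 51.7500 151.6250]
BᵀPA = [22.5000 -6.7500; 80.7500 -47.6250]
K = S⁻¹·BᵀPA = [-0.2123 0.3987; 0.6050 -0.4502]
A−BK = [0.0607 -0.0787; 0.0045 0.0033]
AᵀP(A−BK) = [0.4213 -0.3690; -0.3690 0.3765]
P' = Q + AᵀP(A−BK) = [3.6713 -0.8690; -0.8690 0.6265]
tr(P') = 4.2978

-0.2123 0.3987 0.6050 -0.4502


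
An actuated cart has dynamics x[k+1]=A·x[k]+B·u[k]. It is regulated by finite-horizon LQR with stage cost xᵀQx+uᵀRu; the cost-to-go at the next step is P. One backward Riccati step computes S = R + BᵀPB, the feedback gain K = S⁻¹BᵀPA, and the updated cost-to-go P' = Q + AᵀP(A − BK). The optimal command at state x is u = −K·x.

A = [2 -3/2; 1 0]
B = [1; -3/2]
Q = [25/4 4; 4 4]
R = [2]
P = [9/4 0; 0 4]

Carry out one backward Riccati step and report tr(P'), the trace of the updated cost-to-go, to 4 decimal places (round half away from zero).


27.2830

BᵀP = [2.2500 -6.0000]
S = R + BᵀPB = [2] + [11.2500] = [13.2500]
BᵀPA = [-1.5000 -3.3750]
K = S⁻¹·BᵀPA = [-0.1132 -0.2547]
A−BK = [2.1132 -1.2453; 0.8302 -0.3821]
AᵀP(A−BK) = [12.8302 -7.1321; -7.1321 4.2028]
P' = Q + AᵀP(A−BK) = [19.0802 -3.1321; -3.1321 8.2028]
tr(P') = 27.2830


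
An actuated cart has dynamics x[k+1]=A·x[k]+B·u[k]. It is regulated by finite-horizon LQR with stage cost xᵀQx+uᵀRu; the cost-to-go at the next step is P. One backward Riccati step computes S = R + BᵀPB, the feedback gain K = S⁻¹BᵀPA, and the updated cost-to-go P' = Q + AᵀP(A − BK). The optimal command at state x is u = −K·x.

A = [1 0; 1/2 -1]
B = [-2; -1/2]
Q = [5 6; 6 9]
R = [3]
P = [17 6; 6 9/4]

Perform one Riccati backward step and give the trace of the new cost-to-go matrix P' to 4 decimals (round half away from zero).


BᵀP = [-37.0000 -13.1250]
S = R + BᵀPB = [3] + [80.5625] = [83.5625]
BᵀPA = [-43.5625 13.1250]
K = S⁻¹·BᵀPA = [-0.5213 0.1571]
A−BK = [-0.0426 0.3141; 0.2393 -0.9215]
AᵀP(A−BK) = [0.8527 -0.2827; -0.2827 0.1885]
P' = Q + AᵀP(A−BK) = [5.8527 5.7173; 5.7173 9.1885]
tr(P') = 15.0411

15.0411


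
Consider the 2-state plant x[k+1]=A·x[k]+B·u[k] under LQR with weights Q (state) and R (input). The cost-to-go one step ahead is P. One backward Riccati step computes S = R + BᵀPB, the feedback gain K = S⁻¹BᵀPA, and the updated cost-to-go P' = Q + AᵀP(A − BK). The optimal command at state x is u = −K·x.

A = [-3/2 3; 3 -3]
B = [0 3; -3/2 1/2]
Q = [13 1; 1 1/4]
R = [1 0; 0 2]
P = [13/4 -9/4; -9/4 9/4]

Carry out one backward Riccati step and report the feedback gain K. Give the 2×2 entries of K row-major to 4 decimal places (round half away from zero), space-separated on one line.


BᵀP = [3.3750 -3.3750; 8.6250 -5.6250]
S = R + BᵀPB = [1 0; 0 2] + [5.0625 8.4375; 8.4375 23.0625] = [6.0625 8.4375; 8.4375 25.0625]
BᵀPA = [-15.1875 20.2500; -29.8125 42.7500]
K = S⁻¹·BᵀPA = [-1.5987 1.8181; -0.6513 1.0937]
A−BK = [0.4539 -0.2810; 0.9276 -0.8197]
AᵀP(A−BK) = [4.1151 -5.0329; -5.0329 6.4296]
P' = Q + AᵀP(A−BK) = [17.1151 -4.0329; -4.0329 6.6796]
tr(P') = 23.7947

-1.5987 1.8181 -0.6513 1.0937


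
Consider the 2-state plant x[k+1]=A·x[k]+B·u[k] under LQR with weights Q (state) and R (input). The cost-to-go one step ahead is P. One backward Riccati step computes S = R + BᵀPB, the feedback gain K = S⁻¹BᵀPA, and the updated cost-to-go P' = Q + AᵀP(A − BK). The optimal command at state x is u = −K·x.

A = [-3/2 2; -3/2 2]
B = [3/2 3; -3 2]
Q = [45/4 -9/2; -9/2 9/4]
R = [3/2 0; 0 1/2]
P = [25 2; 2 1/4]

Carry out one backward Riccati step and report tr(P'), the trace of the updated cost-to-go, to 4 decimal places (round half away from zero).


BᵀP = [31.5000 2.2500; 79.0000 6.5000]
S = R + BᵀPB = [3/2 0; 0 1/2] + [40.5000 99.0000; 99.0000 250.0000] = [42.0000 99.0000; 99.0000 250.5000]
BᵀPA = [-50.6250 67.5000; -128.2500 171.0000]
K = S⁻¹·BᵀPA = [0.0211 -0.0281; -0.5203 0.6938]
A−BK = [0.0293 -0.0391; -0.3961 0.5281]
AᵀP(A−BK) = [0.1503 -0.2004; -0.2004 0.2672]
P' = Q + AᵀP(A−BK) = [11.4003 -4.7004; -4.7004 2.5172]
tr(P') = 13.9175

13.9175


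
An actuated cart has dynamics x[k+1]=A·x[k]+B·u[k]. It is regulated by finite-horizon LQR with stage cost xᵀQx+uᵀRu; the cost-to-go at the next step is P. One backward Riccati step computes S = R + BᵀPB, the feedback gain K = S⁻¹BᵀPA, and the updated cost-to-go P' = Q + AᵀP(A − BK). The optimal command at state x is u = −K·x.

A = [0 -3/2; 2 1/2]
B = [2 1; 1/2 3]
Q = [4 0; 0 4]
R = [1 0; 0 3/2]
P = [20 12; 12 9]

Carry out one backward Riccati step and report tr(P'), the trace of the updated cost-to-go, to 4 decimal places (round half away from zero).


9.5260

BᵀP = [46.0000 28.5000; 56.0000 39.0000]
S = R + BᵀPB = [1 0; 0 3/2] + [106.2500 131.5000; 131.5000 173.0000] = [107.2500 131.5000; 131.5000 174.5000]
BᵀPA = [57.0000 -54.7500; 78.0000 -64.5000]
K = S⁻¹·BᵀPA = [-0.2182 -0.7535; 0.6114 0.1982]
A−BK = [-0.1750 -0.1912; 0.2748 0.2822]
AᵀP(A−BK) = [0.7464 0.4902; 0.4902 0.7796]
P' = Q + AᵀP(A−BK) = [4.7464 0.4902; 0.4902 4.7796]
tr(P') = 9.5260


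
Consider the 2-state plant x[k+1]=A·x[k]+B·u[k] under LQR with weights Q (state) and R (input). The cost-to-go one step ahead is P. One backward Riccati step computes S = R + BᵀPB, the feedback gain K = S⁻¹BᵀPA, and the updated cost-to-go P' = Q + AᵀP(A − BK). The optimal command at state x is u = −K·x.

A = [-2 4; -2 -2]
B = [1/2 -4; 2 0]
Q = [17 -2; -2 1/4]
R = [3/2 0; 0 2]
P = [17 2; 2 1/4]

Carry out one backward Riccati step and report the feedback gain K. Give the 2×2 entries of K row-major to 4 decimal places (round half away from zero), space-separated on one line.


-0.1616 0.1751 0.5253 -0.9024

BᵀP = [12.5000 1.5000; -68.0000 -8.0000]
S = R + BᵀPB = [3/2 0; 0 2] + [9.2500 -50.0000; -50.0000 272.0000] = [10.7500 -50.0000; -50.0000 274.0000]
BᵀPA = [-28.0000 47.0000; 152.0000 -256.0000]
K = S⁻¹·BᵀPA = [-0.1616 0.1751; 0.5253 -0.9024]
A−BK = [0.1818 0.3030; -1.6768 -2.3502]
AᵀP(A−BK) = [0.6364 -0.9394; -0.9394 1.7677]
P' = Q + AᵀP(A−BK) = [17.6364 -2.9394; -2.9394 2.0177]
tr(P') = 19.6540


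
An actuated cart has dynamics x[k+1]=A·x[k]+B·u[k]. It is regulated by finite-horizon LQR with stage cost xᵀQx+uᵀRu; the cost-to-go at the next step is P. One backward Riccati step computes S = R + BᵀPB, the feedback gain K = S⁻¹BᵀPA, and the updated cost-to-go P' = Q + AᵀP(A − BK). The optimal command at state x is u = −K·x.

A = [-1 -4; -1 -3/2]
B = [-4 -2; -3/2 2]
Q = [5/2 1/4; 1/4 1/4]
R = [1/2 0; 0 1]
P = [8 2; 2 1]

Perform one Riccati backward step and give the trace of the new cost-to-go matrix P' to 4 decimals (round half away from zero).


BᵀP = [-35.0000 -9.5000; -12.0000 -2.0000]
S = R + BᵀPB = [1/2 0; 0 1] + [154.2500 51.0000; 51.0000 20.0000] = [154.7500 51.0000; 51.0000 21.0000]
BᵀPA = [44.5000 154.2500; 14.0000 51.0000]
K = S⁻¹·BᵀPA = [0.3399 0.9838; -0.1588 0.0393]
A−BK = [0.0420 0.0139; -0.1726 -0.1029]
AᵀP(A−BK) = [0.0979 0.1699; 0.1699 0.4919]
P' = Q + AᵀP(A−BK) = [2.5979 0.4199; 0.4199 0.7419]
tr(P') = 3.3398

3.3398


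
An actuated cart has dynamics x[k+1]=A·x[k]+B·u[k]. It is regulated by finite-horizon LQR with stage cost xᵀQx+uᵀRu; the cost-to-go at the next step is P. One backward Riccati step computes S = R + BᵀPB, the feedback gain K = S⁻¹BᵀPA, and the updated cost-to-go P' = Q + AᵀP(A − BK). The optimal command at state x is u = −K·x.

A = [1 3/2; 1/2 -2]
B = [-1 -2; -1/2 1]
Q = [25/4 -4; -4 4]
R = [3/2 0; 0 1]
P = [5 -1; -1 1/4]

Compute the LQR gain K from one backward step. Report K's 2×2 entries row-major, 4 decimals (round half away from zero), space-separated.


BᵀP = [-4.5000 0.8750; -11.0000 2.2500]
S = R + BᵀPB = [3/2 0; 0 1] + [4.0625 9.8750; 9.8750 24.2500] = [5.5625 9.8750; 9.8750 25.2500]
BᵀPA = [-4.0625 -8.5000; -9.8750 -21.0000]
K = S⁻¹·BᵀPA = [-0.1179 -0.1689; -0.3450 -0.7656]
A−BK = [0.1921 -0.2001; 0.7860 -1.3188]
AᵀP(A−BK) = [0.1769 0.2533; 0.2533 0.7362]
P' = Q + AᵀP(A−BK) = [6.4269 -3.7467; -3.7467 4.7362]
tr(P') = 11.1630

-0.1179 -0.1689 -0.3450 -0.7656


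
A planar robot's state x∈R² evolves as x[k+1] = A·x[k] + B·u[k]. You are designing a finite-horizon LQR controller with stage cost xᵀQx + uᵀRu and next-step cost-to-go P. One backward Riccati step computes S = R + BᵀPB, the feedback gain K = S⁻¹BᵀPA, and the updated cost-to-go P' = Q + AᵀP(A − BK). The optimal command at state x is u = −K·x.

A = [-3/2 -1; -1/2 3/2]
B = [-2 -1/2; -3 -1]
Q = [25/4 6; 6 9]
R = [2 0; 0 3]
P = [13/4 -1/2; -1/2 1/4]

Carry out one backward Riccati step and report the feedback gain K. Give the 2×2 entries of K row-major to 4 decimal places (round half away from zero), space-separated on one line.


BᵀP = [-5.0000 0.2500; -1.1250 0.0000]
S = R + BᵀPB = [2 0; 0 3] + [9.2500 2.2500; 2.2500 0.5625] = [11.2500 2.2500; 2.2500 3.5625]
BᵀPA = [7.3750 5.3750; 1.6875 1.1250]
K = S⁻¹·BᵀPA = [0.6419 0.4746; 0.0683 0.0161]
A−BK = [-0.1821 -0.0428; 1.4940 2.9398]
AᵀP(A−BK) = [1.7758 2.0355; 2.0355 2.7436]
P' = Q + AᵀP(A−BK) = [8.0258 8.0355; 8.0355 11.7436]
tr(P') = 19.7694

0.6419 0.4746 0.0683 0.0161


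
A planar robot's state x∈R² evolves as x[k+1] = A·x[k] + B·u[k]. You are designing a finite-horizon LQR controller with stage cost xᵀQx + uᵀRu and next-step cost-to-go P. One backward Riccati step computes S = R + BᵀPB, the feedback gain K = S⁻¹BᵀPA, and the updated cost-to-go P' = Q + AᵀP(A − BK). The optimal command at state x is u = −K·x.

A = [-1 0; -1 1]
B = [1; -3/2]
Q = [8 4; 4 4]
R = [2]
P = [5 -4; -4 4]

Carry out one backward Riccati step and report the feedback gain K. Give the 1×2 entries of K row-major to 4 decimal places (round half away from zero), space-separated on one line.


-0.0357 -0.3571

BᵀP = [11.0000 -10.0000]
S = R + BᵀPB = [2] + [26.0000] = [28.0000]
BᵀPA = [-1.0000 -10.0000]
K = S⁻¹·BᵀPA = [-0.0357 -0.3571]
A−BK = [-0.9643 0.3571; -1.0536 0.4643]
AᵀP(A−BK) = [0.9643 -0.3571; -0.3571 0.4286]
P' = Q + AᵀP(A−BK) = [8.9643 3.6429; 3.6429 4.4286]
tr(P') = 13.3929


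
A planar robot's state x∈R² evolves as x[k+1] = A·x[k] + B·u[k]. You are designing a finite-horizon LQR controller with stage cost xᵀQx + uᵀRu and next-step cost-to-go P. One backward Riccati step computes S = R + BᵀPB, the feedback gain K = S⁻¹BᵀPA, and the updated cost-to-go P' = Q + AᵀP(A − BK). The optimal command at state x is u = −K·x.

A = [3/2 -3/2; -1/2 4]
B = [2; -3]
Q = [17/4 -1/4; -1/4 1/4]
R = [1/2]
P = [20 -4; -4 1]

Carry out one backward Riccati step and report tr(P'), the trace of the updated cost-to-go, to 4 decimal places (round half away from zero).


BᵀP = [52.0000 -11.0000]
S = R + BᵀPB = [1/2] + [137.0000] = [137.5000]
BᵀPA = [83.5000 -122.0000]
K = S⁻¹·BᵀPA = [0.6073 -0.8873]
A−BK = [0.2855 0.2745; 1.3218 1.3382]
AᵀP(A−BK) = [0.5427 0.0873; 0.0873 0.7527]
P' = Q + AᵀP(A−BK) = [4.7927 -0.1627; -0.1627 1.0027]
tr(P') = 5.7955

5.7955


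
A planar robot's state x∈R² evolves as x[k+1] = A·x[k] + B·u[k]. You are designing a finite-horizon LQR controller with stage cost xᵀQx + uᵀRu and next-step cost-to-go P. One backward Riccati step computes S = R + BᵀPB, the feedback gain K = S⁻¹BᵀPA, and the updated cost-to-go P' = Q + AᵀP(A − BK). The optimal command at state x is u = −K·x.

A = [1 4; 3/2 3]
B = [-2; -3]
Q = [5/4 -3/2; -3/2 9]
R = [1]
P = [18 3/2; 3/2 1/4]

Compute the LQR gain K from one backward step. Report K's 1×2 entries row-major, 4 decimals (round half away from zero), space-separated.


-0.4946 -1.8579

BᵀP = [-40.5000 -3.7500]
S = R + BᵀPB = [1] + [92.2500] = [93.2500]
BᵀPA = [-46.1250 -173.2500]
K = S⁻¹·BᵀPA = [-0.4946 -1.8579]
A−BK = [0.0107 0.2842; 0.0161 -2.5737]
AᵀP(A−BK) = [0.2473 0.9290; 0.9290 4.3673]
P' = Q + AᵀP(A−BK) = [1.4973 -0.5710; -0.5710 13.3673]
tr(P') = 14.8646


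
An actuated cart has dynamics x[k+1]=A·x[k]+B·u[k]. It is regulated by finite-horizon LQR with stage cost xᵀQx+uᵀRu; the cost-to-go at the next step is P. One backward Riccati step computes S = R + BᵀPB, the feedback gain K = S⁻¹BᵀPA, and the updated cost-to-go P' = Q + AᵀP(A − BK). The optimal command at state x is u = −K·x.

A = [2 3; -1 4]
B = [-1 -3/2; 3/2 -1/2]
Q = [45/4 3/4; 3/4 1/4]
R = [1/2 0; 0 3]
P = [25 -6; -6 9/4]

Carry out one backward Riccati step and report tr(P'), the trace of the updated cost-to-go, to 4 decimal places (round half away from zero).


BᵀP = [-34.0000 9.3750; -34.5000 7.8750]
S = R + BᵀPB = [1/2 0; 0 3] + [48.0625 46.3125; 46.3125 47.8125] = [48.5625 46.3125; 46.3125 50.8125]
BᵀPA = [-77.3750 -64.5000; -76.8750 -72.0000]
K = S⁻¹·BᵀPA = [-1.1506 0.1769; -0.4642 -1.5782]
A−BK = [0.1531 0.8096; 0.4938 2.9455]
AᵀP(A−BK) = [1.5358 3.3630; 3.3630 14.7791]
P' = Q + AᵀP(A−BK) = [12.7858 4.1130; 4.1130 15.0291]
tr(P') = 27.8149

27.8149


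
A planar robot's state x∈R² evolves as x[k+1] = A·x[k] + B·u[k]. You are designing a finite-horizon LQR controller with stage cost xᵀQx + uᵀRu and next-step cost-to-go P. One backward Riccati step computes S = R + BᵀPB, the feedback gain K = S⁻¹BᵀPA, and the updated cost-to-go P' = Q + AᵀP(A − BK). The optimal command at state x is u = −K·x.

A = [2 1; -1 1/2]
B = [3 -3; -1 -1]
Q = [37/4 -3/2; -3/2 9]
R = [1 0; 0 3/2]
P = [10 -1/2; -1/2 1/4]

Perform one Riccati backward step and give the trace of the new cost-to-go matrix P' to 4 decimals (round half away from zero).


18.7635

BᵀP = [30.5000 -1.7500; -29.5000 1.2500]
S = R + BᵀPB = [1 0; 0 3/2] + [93.2500 -89.7500; -89.7500 87.2500] = [94.2500 -89.7500; -89.7500 88.7500]
BᵀPA = [62.7500 29.6250; -60.2500 -28.8750]
K = S⁻¹·BᵀPA = [0.5220 0.1217; -0.1510 -0.2023]
A−BK = [-0.0190 0.0281; -0.6290 0.4195]
AᵀP(A−BK) = [0.3973 0.0509; 0.0509 0.1163]
P' = Q + AᵀP(A−BK) = [9.6473 -1.4491; -1.4491 9.1163]
tr(P') = 18.7635
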